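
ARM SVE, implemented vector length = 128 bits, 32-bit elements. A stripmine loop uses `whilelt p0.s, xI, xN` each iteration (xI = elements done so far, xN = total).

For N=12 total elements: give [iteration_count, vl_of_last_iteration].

[iterations, last_vl] = [3, 4]

register lanes = 128/32 = 4
iterations = ceil(12/4) = 3; final-pass vl = 4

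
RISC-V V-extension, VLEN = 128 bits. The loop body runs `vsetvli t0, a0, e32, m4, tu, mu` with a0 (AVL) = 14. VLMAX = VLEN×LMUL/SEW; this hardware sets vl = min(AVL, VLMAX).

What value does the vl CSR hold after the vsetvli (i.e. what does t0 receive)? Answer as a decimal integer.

VLMAX = (128 × 4) / 32 = 16 lanes
vl ← min(14, 16) = 14

vl = 14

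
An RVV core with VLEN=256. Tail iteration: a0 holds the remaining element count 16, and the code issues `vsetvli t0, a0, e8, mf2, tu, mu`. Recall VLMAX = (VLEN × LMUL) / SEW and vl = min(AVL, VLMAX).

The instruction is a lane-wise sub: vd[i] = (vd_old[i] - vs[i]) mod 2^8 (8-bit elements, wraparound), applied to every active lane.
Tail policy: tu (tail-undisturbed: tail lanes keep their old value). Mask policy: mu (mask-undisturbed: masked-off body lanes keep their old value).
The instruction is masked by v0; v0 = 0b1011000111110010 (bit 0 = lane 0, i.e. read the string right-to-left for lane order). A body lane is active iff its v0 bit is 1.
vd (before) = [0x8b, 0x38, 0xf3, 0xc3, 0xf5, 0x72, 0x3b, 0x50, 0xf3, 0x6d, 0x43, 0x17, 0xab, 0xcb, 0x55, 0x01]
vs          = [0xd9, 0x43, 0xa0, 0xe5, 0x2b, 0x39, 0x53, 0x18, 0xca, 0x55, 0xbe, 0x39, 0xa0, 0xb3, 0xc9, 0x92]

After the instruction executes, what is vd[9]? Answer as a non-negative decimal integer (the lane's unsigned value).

vd[9] = 109

VLMAX = VLEN×LMUL/SEW = 256×1/2/8 = 16
AVL=16 ≤ VLMAX=16, so vl = 16
[0] mask-off/keep = 0x8b
[1] sub(0x38,0x43) = 0xf5
[2] mask-off/keep = 0xf3
[3] mask-off/keep = 0xc3
[4] sub(0xf5,0x2b) = 0xca
[5] sub(0x72,0x39) = 0x39
[6] sub(0x3b,0x53) = 0xe8
[7] sub(0x50,0x18) = 0x38
[8] sub(0xf3,0xca) = 0x29
[9] mask-off/keep = 0x6d
[10] mask-off/keep = 0x43
[11] mask-off/keep = 0x17
[12] sub(0xab,0xa0) = 0x0b
[13] sub(0xcb,0xb3) = 0x18
[14] mask-off/keep = 0x55
[15] sub(0x01,0x92) = 0x6f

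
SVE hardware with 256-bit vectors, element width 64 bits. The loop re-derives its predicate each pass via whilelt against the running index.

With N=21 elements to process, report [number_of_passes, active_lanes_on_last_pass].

[iterations, last_vl] = [6, 1]

register lanes = 256/64 = 4
21 elements at 4/iter → 6 passes, remainder 1 on the last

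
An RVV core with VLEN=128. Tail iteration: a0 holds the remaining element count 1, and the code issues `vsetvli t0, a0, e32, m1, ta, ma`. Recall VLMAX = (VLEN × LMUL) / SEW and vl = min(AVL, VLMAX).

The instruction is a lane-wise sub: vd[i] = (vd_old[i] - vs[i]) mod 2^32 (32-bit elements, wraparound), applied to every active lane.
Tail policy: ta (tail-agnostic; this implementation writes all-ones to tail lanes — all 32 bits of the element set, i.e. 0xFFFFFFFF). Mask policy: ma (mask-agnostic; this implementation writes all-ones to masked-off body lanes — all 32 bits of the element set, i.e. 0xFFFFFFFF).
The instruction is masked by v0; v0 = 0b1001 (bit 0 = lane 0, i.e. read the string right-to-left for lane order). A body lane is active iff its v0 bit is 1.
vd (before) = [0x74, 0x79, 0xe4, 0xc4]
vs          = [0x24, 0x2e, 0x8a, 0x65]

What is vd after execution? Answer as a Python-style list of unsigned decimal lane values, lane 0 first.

vd = [80, 4294967295, 4294967295, 4294967295]

VLMAX = VLEN×LMUL/SEW = 128×1/32 = 4
AVL=1 ≤ VLMAX=4, so vl = 1
vd[0] sub(0x74,0x24) -> 0x50
vd[1] tail/ones -> 0xffffffff
vd[2] tail/ones -> 0xffffffff
vd[3] tail/ones -> 0xffffffff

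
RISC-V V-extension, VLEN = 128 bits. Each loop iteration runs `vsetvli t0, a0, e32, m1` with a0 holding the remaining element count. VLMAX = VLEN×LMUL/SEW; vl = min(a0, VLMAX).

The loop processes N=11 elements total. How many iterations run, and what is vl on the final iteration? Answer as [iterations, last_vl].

VLMAX = (128 × 1) / 32 = 4 lanes
11 elements at 4/iter → 3 passes, remainder 3 on the last

[iterations, last_vl] = [3, 3]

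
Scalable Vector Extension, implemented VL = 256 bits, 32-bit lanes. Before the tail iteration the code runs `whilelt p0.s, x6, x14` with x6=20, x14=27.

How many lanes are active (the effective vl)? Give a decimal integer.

register lanes = 256/32 = 8
p0[j] = (20+j < 27); true for j=0..6 → 7 lanes set

vl = 7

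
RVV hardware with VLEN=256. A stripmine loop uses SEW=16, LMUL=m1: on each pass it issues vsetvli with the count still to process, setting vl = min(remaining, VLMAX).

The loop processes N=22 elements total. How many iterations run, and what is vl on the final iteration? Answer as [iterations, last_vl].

VLMAX = VLEN×LMUL/SEW = 256×1/16 = 16
iterations = ceil(22/16) = 2; final-pass vl = 6

[iterations, last_vl] = [2, 6]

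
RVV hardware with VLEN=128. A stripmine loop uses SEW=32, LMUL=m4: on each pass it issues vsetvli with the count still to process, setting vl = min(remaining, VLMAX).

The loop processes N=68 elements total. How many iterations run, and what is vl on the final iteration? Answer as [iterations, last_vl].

[iterations, last_vl] = [5, 4]

VLMAX = VLEN×LMUL/SEW = 128×4/32 = 16
N=68: ⌈68/16⌉ = 5 iters; last vl = 68 − 4×16 = 4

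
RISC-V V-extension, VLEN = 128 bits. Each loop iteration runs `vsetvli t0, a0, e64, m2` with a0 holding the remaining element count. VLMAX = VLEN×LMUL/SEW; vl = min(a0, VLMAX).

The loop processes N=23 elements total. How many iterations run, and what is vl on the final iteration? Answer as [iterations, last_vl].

[iterations, last_vl] = [6, 3]

VLMAX = (128 × 2) / 64 = 4 lanes
iterations = ceil(23/4) = 6; final-pass vl = 3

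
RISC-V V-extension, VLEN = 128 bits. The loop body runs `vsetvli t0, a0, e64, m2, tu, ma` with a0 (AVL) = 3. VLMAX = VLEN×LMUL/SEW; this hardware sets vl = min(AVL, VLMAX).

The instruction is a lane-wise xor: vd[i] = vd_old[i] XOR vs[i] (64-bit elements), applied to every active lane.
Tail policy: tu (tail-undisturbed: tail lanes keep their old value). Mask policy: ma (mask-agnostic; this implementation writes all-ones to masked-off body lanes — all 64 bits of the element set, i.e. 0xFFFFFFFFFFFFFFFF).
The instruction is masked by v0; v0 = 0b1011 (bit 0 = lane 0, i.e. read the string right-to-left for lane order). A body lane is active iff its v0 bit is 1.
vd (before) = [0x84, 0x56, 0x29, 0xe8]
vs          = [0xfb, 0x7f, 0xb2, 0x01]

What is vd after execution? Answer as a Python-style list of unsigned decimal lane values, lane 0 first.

vd = [127, 41, 18446744073709551615, 232]

VLMAX = VLEN×LMUL/SEW = 128×2/64 = 4
AVL=3 ≤ VLMAX=4, so vl = 3
[0] xor(0x84,0xfb) = 0x7f
[1] xor(0x56,0x7f) = 0x29
[2] mask-off/ones = 0xffffffffffffffff
[3] tail/keep = 0xe8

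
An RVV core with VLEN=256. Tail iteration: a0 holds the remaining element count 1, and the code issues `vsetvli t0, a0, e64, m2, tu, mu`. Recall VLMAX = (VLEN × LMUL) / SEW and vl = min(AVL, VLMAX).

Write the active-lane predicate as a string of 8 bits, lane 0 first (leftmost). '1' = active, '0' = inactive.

predicate = 10000000

VLMAX = VLEN×LMUL/SEW = 256×2/64 = 8
vl = min(AVL, VLMAX) = min(1, 8) = 1
bits (lane 0 leftmost): 10000000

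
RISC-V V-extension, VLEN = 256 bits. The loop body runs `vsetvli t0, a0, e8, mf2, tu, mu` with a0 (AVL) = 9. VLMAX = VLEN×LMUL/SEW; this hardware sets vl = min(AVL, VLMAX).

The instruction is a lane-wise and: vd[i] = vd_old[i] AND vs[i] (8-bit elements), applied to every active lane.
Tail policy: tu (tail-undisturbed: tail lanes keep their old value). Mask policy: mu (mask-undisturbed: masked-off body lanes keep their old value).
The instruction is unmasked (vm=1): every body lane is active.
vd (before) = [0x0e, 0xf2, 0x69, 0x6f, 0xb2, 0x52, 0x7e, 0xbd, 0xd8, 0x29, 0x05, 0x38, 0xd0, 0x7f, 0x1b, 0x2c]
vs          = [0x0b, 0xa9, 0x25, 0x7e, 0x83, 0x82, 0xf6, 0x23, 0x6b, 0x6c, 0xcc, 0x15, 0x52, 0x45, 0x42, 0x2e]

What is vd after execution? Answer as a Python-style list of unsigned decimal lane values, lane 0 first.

vd = [10, 160, 33, 110, 130, 2, 118, 33, 72, 41, 5, 56, 208, 127, 27, 44]

lanes per group: 256·1/2/8 = 16
vl ← min(9, 16) = 9
vd[0] and(0x0e,0x0b) -> 0x0a
vd[1] and(0xf2,0xa9) -> 0xa0
vd[2] and(0x69,0x25) -> 0x21
vd[3] and(0x6f,0x7e) -> 0x6e
vd[4] and(0xb2,0x83) -> 0x82
vd[5] and(0x52,0x82) -> 0x02
vd[6] and(0x7e,0xf6) -> 0x76
vd[7] and(0xbd,0x23) -> 0x21
vd[8] and(0xd8,0x6b) -> 0x48
vd[9] tail/keep -> 0x29
vd[10] tail/keep -> 0x05
vd[11] tail/keep -> 0x38
vd[12] tail/keep -> 0xd0
vd[13] tail/keep -> 0x7f
vd[14] tail/keep -> 0x1b
vd[15] tail/keep -> 0x2c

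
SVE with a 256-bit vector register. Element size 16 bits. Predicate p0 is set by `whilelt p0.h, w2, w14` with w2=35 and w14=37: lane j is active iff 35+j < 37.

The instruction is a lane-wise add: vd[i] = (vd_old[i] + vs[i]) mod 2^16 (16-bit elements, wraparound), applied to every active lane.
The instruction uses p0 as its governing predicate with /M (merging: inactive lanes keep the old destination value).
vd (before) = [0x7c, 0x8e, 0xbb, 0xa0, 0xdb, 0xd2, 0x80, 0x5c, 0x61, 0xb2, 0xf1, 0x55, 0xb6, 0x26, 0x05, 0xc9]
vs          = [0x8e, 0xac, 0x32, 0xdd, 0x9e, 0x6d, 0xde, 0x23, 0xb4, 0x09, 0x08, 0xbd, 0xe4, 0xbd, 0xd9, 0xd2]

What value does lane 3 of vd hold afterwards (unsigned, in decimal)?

register lanes = 256/16 = 16
whilelt: lane j active iff 35+j < 37 → j < 2 → 2 active
lane  0: add(0x7c,0x8e) ⇒ 0x10a
lane  1: add(0x8e,0xac) ⇒ 0x13a
lane  2: tail/keep ⇒ 0xbb
lane  3: tail/keep ⇒ 0xa0
lane  4: tail/keep ⇒ 0xdb
lane  5: tail/keep ⇒ 0xd2
lane  6: tail/keep ⇒ 0x80
lane  7: tail/keep ⇒ 0x5c
lane  8: tail/keep ⇒ 0x61
lane  9: tail/keep ⇒ 0xb2
lane 10: tail/keep ⇒ 0xf1
lane 11: tail/keep ⇒ 0x55
lane 12: tail/keep ⇒ 0xb6
lane 13: tail/keep ⇒ 0x26
lane 14: tail/keep ⇒ 0x05
lane 15: tail/keep ⇒ 0xc9

vd[3] = 160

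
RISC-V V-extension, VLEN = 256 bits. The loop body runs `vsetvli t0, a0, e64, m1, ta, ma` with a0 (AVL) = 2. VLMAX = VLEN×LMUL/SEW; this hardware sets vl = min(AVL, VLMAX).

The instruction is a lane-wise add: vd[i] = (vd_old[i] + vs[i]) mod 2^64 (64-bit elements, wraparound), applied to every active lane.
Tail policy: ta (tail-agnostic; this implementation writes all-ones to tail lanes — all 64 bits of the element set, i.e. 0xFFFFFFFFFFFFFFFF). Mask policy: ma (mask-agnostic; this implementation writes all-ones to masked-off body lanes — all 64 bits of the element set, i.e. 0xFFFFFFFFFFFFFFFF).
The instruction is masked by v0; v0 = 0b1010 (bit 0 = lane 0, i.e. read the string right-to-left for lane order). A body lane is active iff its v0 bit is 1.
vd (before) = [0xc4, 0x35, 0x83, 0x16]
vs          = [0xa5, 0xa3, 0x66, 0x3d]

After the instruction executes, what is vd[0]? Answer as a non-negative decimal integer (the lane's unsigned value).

VLMAX = VLEN×LMUL/SEW = 256×1/64 = 4
AVL=2 ≤ VLMAX=4, so vl = 2
  i=0: mask-off/ones → 18446744073709551615
  i=1: add(0x35,0xa3) → 216
  i=2: tail/ones → 18446744073709551615
  i=3: tail/ones → 18446744073709551615

vd[0] = 18446744073709551615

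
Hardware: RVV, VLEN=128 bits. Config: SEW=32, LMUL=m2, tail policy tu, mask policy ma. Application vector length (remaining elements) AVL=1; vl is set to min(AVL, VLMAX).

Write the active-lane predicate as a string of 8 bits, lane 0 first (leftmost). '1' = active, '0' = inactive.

VLMAX = (128 × 2) / 32 = 8 lanes
AVL=1 ≤ VLMAX=8, so vl = 1
bits (lane 0 leftmost): 10000000

predicate = 10000000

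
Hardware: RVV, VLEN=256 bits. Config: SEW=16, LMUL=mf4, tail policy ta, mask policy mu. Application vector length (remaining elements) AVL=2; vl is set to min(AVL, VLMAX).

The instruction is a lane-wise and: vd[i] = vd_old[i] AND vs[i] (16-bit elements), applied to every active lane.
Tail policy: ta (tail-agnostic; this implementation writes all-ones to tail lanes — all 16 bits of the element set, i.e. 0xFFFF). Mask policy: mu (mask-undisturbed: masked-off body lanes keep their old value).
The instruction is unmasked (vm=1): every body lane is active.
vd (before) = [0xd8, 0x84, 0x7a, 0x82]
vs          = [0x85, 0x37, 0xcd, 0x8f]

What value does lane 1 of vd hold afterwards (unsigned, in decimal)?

VLMAX = (256 × 1/4) / 16 = 4 lanes
vl ← min(2, 4) = 2
  i=0: and(0xd8,0x85) → 128
  i=1: and(0x84,0x37) → 4
  i=2: tail/ones → 65535
  i=3: tail/ones → 65535

vd[1] = 4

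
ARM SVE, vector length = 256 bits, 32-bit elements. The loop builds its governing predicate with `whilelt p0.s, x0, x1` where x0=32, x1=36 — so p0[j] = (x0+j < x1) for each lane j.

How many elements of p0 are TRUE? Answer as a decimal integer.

register lanes = 256/32 = 8
whilelt: lane j active iff 32+j < 36 → j < 4 → 4 active

vl = 4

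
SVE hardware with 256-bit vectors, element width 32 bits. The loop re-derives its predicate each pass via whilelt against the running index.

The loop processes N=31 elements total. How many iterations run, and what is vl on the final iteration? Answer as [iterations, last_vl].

register lanes = 256/32 = 8
N=31: ⌈31/8⌉ = 4 iters; last vl = 31 − 3×8 = 7

[iterations, last_vl] = [4, 7]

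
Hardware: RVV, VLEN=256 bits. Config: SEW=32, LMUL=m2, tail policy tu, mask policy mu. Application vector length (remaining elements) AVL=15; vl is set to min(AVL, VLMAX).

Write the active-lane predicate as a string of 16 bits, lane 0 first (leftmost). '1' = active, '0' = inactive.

VLMAX = (256 × 2) / 32 = 16 lanes
AVL=15 ≤ VLMAX=16, so vl = 15
bits (lane 0 leftmost): 1111111111111110

predicate = 1111111111111110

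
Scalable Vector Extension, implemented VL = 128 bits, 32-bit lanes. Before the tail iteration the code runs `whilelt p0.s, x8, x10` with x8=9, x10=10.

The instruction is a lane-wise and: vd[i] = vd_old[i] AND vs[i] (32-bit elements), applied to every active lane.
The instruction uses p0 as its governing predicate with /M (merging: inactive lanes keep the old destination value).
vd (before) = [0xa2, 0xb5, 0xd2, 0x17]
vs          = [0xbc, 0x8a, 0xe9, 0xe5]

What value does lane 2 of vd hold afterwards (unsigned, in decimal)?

vd[2] = 210

lane count: 128 div 32 = 4
whilelt: lane j active iff 9+j < 10 → j < 1 → 1 active
vd[0] and(0xa2,0xbc) -> 0xa0
vd[1] tail/keep -> 0xb5
vd[2] tail/keep -> 0xd2
vd[3] tail/keep -> 0x17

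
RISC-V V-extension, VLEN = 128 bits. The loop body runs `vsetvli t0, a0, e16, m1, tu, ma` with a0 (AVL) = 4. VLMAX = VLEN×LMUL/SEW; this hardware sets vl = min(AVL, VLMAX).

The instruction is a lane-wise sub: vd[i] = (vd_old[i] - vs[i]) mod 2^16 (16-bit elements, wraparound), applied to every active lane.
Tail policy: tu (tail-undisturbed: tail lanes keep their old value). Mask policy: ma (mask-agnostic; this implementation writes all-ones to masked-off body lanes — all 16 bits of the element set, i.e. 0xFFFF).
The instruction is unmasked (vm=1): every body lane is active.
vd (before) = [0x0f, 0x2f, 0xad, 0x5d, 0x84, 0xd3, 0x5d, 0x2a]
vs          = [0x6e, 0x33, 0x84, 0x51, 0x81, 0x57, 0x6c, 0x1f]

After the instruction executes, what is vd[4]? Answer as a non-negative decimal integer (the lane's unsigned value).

vd[4] = 132

VLMAX = (128 × 1) / 16 = 8 lanes
vl = min(AVL, VLMAX) = min(4, 8) = 4
  i=0: sub(0x0f,0x6e) → 65441
  i=1: sub(0x2f,0x33) → 65532
  i=2: sub(0xad,0x84) → 41
  i=3: sub(0x5d,0x51) → 12
  i=4: tail/keep → 132
  i=5: tail/keep → 211
  i=6: tail/keep → 93
  i=7: tail/keep → 42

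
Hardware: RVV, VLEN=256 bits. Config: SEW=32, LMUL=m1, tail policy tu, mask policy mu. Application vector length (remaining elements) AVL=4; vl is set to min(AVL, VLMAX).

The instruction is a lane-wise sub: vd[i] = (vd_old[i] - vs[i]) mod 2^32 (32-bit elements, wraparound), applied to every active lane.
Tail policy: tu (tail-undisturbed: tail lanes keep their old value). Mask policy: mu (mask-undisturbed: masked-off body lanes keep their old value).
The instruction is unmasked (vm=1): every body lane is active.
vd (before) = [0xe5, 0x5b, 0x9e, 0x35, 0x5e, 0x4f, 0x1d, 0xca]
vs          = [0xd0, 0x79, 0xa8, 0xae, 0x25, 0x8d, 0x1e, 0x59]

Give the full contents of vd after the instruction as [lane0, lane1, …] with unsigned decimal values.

vd = [21, 4294967266, 4294967286, 4294967175, 94, 79, 29, 202]

VLMAX = VLEN×LMUL/SEW = 256×1/32 = 8
vl ← min(4, 8) = 4
lane  0: sub(0xe5,0xd0) ⇒ 0x15
lane  1: sub(0x5b,0x79) ⇒ 0xffffffe2
lane  2: sub(0x9e,0xa8) ⇒ 0xfffffff6
lane  3: sub(0x35,0xae) ⇒ 0xffffff87
lane  4: tail/keep ⇒ 0x5e
lane  5: tail/keep ⇒ 0x4f
lane  6: tail/keep ⇒ 0x1d
lane  7: tail/keep ⇒ 0xca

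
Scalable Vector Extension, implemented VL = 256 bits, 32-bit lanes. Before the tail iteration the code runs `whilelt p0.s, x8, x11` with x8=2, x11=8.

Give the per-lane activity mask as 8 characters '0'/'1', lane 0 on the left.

predicate = 11111100

256-bit reg / 32-bit elem → 8 lanes
active while 2+j < 8, i.e. j ∈ [0,6) capped at 8 ⇒ 6
bits (lane 0 leftmost): 11111100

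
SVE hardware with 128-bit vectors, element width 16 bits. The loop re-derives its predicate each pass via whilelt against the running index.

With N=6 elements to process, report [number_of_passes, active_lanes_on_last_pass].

lane count: 128 div 16 = 8
N=6: ⌈6/8⌉ = 1 iters; last vl = 6 − 0×8 = 6

[iterations, last_vl] = [1, 6]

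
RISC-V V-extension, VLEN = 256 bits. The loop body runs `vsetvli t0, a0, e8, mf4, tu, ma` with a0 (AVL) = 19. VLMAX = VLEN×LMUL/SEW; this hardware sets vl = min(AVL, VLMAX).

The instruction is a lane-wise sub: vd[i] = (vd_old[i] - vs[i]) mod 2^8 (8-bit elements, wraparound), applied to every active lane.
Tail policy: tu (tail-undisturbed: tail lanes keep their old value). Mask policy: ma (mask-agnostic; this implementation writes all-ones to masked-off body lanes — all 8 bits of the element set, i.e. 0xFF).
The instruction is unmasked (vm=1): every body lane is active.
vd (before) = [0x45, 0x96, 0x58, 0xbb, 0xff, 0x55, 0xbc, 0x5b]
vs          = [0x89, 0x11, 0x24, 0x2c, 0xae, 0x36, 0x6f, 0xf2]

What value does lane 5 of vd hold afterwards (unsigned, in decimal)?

vd[5] = 31

VLMAX = (256 × 1/4) / 8 = 8 lanes
vl = min(AVL, VLMAX) = min(19, 8) = 8
vd[0] sub(0x45,0x89) -> 0xbc
vd[1] sub(0x96,0x11) -> 0x85
vd[2] sub(0x58,0x24) -> 0x34
vd[3] sub(0xbb,0x2c) -> 0x8f
vd[4] sub(0xff,0xae) -> 0x51
vd[5] sub(0x55,0x36) -> 0x1f
vd[6] sub(0xbc,0x6f) -> 0x4d
vd[7] sub(0x5b,0xf2) -> 0x69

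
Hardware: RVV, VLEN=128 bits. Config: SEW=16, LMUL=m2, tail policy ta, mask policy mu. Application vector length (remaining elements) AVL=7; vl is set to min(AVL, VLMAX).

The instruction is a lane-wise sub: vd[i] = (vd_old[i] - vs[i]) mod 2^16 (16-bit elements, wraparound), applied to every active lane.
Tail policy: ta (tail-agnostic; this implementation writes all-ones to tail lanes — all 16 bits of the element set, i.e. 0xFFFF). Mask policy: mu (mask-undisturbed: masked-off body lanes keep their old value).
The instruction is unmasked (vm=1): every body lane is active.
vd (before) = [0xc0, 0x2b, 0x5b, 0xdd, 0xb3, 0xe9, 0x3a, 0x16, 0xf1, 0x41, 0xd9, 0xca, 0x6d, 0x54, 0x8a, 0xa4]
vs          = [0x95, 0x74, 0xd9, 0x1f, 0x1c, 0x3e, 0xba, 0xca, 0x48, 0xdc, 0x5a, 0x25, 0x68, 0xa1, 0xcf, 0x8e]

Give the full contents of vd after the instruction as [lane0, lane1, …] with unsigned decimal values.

vd = [43, 65463, 65410, 190, 151, 171, 65408, 65535, 65535, 65535, 65535, 65535, 65535, 65535, 65535, 65535]

VLMAX = VLEN×LMUL/SEW = 128×2/16 = 16
AVL=7 ≤ VLMAX=16, so vl = 7
vd[0] sub(0xc0,0x95) -> 0x2b
vd[1] sub(0x2b,0x74) -> 0xffb7
vd[2] sub(0x5b,0xd9) -> 0xff82
vd[3] sub(0xdd,0x1f) -> 0xbe
vd[4] sub(0xb3,0x1c) -> 0x97
vd[5] sub(0xe9,0x3e) -> 0xab
vd[6] sub(0x3a,0xba) -> 0xff80
vd[7] tail/ones -> 0xffff
vd[8] tail/ones -> 0xffff
vd[9] tail/ones -> 0xffff
vd[10] tail/ones -> 0xffff
vd[11] tail/ones -> 0xffff
vd[12] tail/ones -> 0xffff
vd[13] tail/ones -> 0xffff
vd[14] tail/ones -> 0xffff
vd[15] tail/ones -> 0xffff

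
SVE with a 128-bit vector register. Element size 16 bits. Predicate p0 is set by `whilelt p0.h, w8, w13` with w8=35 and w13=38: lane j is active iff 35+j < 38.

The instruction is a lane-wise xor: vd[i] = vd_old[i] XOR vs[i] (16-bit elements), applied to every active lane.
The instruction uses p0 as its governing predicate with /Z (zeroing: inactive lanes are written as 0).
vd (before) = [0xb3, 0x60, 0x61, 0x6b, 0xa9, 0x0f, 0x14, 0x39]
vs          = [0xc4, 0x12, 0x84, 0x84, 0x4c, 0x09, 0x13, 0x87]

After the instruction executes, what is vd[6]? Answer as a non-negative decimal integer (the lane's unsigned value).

lane count: 128 div 16 = 8
p0[j] = (35+j < 38); true for j=0..2 → 3 lanes set
  i=0: xor(0xb3,0xc4) → 119
  i=1: xor(0x60,0x12) → 114
  i=2: xor(0x61,0x84) → 229
  i=3: tail/zero → 0
  i=4: tail/zero → 0
  i=5: tail/zero → 0
  i=6: tail/zero → 0
  i=7: tail/zero → 0

vd[6] = 0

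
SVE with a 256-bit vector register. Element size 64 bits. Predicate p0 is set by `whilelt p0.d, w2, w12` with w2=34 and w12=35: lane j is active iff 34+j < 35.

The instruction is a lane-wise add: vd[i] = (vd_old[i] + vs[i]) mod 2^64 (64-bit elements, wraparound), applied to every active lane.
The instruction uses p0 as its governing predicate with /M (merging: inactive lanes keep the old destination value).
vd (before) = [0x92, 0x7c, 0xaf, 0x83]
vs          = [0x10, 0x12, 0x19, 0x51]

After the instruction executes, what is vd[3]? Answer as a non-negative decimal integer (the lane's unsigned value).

256-bit reg / 64-bit elem → 4 lanes
p0[j] = (34+j < 35); true for j=0..0 → 1 lanes set
[0] add(0x92,0x10) = 0xa2
[1] tail/keep = 0x7c
[2] tail/keep = 0xaf
[3] tail/keep = 0x83

vd[3] = 131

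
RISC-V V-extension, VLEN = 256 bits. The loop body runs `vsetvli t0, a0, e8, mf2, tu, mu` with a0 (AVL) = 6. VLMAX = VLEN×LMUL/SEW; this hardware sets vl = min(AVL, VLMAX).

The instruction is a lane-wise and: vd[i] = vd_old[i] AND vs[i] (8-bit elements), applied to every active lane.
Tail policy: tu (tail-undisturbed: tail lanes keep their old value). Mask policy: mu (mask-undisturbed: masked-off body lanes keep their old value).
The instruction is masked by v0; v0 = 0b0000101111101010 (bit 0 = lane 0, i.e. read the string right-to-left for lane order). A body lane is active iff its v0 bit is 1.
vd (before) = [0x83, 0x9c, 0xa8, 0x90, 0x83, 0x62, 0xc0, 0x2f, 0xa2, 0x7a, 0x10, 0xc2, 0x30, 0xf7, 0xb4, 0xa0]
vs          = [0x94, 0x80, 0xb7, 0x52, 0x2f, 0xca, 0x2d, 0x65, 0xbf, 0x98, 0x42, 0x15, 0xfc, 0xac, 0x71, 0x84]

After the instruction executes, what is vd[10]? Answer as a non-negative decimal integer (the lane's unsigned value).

VLMAX = (256 × 1/2) / 8 = 16 lanes
AVL=6 ≤ VLMAX=16, so vl = 6
vd[0] mask-off/keep -> 0x83
vd[1] and(0x9c,0x80) -> 0x80
vd[2] mask-off/keep -> 0xa8
vd[3] and(0x90,0x52) -> 0x10
vd[4] mask-off/keep -> 0x83
vd[5] and(0x62,0xca) -> 0x42
vd[6] tail/keep -> 0xc0
vd[7] tail/keep -> 0x2f
vd[8] tail/keep -> 0xa2
vd[9] tail/keep -> 0x7a
vd[10] tail/keep -> 0x10
vd[11] tail/keep -> 0xc2
vd[12] tail/keep -> 0x30
vd[13] tail/keep -> 0xf7
vd[14] tail/keep -> 0xb4
vd[15] tail/keep -> 0xa0

vd[10] = 16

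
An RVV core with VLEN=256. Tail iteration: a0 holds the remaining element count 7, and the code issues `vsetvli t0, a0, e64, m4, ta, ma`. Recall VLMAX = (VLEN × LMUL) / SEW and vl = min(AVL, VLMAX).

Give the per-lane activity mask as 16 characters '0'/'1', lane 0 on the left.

VLMAX = (256 × 4) / 64 = 16 lanes
vl ← min(7, 16) = 7
bits (lane 0 leftmost): 1111111000000000

predicate = 1111111000000000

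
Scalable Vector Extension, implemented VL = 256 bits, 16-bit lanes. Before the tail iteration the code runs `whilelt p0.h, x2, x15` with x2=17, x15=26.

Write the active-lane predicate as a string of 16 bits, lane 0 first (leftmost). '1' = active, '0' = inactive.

predicate = 1111111110000000

256-bit reg / 16-bit elem → 16 lanes
active while 17+j < 26, i.e. j ∈ [0,9) capped at 16 ⇒ 9
bits (lane 0 leftmost): 1111111110000000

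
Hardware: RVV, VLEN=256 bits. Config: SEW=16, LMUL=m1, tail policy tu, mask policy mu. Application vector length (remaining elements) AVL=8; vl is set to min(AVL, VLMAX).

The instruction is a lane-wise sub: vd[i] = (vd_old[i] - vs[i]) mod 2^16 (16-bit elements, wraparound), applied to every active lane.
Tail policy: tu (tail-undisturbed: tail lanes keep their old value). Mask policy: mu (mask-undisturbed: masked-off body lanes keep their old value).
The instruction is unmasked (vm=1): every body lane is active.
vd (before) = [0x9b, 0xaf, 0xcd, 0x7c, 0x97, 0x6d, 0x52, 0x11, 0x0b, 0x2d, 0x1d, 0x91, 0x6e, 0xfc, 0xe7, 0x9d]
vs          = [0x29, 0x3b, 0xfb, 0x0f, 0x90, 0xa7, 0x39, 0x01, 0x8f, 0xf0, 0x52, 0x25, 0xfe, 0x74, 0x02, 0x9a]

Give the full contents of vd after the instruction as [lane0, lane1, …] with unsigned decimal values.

vd = [114, 116, 65490, 109, 7, 65478, 25, 16, 11, 45, 29, 145, 110, 252, 231, 157]

lanes per group: 256·1/16 = 16
vl = min(AVL, VLMAX) = min(8, 16) = 8
lane  0: sub(0x9b,0x29) ⇒ 0x72
lane  1: sub(0xaf,0x3b) ⇒ 0x74
lane  2: sub(0xcd,0xfb) ⇒ 0xffd2
lane  3: sub(0x7c,0x0f) ⇒ 0x6d
lane  4: sub(0x97,0x90) ⇒ 0x07
lane  5: sub(0x6d,0xa7) ⇒ 0xffc6
lane  6: sub(0x52,0x39) ⇒ 0x19
lane  7: sub(0x11,0x01) ⇒ 0x10
lane  8: tail/keep ⇒ 0x0b
lane  9: tail/keep ⇒ 0x2d
lane 10: tail/keep ⇒ 0x1d
lane 11: tail/keep ⇒ 0x91
lane 12: tail/keep ⇒ 0x6e
lane 13: tail/keep ⇒ 0xfc
lane 14: tail/keep ⇒ 0xe7
lane 15: tail/keep ⇒ 0x9d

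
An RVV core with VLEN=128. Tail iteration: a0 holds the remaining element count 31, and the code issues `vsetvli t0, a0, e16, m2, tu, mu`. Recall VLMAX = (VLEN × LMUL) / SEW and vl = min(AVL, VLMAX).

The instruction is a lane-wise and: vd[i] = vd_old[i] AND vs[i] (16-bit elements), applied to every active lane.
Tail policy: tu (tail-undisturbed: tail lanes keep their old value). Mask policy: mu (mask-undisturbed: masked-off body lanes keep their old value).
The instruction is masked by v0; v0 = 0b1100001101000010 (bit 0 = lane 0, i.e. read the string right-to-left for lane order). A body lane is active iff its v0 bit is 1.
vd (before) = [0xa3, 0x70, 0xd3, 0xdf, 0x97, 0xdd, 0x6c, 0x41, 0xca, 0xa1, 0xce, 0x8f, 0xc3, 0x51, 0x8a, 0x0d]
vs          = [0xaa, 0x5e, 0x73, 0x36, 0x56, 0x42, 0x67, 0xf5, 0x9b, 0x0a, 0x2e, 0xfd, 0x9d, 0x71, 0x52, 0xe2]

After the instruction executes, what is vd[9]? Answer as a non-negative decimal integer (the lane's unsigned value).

vd[9] = 0

VLMAX = VLEN×LMUL/SEW = 128×2/16 = 16
vl = min(AVL, VLMAX) = min(31, 16) = 16
[0] mask-off/keep = 0xa3
[1] and(0x70,0x5e) = 0x50
[2] mask-off/keep = 0xd3
[3] mask-off/keep = 0xdf
[4] mask-off/keep = 0x97
[5] mask-off/keep = 0xdd
[6] and(0x6c,0x67) = 0x64
[7] mask-off/keep = 0x41
[8] and(0xca,0x9b) = 0x8a
[9] and(0xa1,0x0a) = 0x00
[10] mask-off/keep = 0xce
[11] mask-off/keep = 0x8f
[12] mask-off/keep = 0xc3
[13] mask-off/keep = 0x51
[14] and(0x8a,0x52) = 0x02
[15] and(0x0d,0xe2) = 0x00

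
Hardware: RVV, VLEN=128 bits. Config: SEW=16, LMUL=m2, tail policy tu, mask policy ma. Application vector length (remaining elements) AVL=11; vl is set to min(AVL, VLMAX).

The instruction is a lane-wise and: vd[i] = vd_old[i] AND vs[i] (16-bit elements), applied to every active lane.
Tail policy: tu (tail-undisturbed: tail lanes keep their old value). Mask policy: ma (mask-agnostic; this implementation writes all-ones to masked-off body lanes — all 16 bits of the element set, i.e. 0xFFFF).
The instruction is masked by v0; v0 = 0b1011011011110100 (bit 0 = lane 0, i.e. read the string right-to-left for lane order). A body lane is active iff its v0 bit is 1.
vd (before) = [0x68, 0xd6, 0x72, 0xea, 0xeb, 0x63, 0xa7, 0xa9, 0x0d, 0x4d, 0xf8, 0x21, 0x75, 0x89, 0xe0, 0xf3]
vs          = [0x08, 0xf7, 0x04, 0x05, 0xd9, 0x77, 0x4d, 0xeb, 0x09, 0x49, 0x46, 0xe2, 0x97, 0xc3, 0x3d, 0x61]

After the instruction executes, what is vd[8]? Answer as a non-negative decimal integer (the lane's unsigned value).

vd[8] = 65535

VLMAX = (128 × 2) / 16 = 16 lanes
vl = min(AVL, VLMAX) = min(11, 16) = 11
  i=0: mask-off/ones → 65535
  i=1: mask-off/ones → 65535
  i=2: and(0x72,0x04) → 0
  i=3: mask-off/ones → 65535
  i=4: and(0xeb,0xd9) → 201
  i=5: and(0x63,0x77) → 99
  i=6: and(0xa7,0x4d) → 5
  i=7: and(0xa9,0xeb) → 169
  i=8: mask-off/ones → 65535
  i=9: and(0x4d,0x49) → 73
  i=10: and(0xf8,0x46) → 64
  i=11: tail/keep → 33
  i=12: tail/keep → 117
  i=13: tail/keep → 137
  i=14: tail/keep → 224
  i=15: tail/keep → 243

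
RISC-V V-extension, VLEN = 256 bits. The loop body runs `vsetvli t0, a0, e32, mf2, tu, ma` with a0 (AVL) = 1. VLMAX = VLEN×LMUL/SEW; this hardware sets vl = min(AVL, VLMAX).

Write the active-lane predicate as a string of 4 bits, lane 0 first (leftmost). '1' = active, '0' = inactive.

VLMAX = (256 × 1/2) / 32 = 4 lanes
vl = min(AVL, VLMAX) = min(1, 4) = 1
bits (lane 0 leftmost): 1000

predicate = 1000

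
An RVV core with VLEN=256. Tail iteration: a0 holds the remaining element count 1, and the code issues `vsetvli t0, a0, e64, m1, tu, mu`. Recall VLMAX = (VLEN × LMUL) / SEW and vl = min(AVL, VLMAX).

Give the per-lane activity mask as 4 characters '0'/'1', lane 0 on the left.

predicate = 1000

lanes per group: 256·1/64 = 4
vl = min(AVL, VLMAX) = min(1, 4) = 1
bits (lane 0 leftmost): 1000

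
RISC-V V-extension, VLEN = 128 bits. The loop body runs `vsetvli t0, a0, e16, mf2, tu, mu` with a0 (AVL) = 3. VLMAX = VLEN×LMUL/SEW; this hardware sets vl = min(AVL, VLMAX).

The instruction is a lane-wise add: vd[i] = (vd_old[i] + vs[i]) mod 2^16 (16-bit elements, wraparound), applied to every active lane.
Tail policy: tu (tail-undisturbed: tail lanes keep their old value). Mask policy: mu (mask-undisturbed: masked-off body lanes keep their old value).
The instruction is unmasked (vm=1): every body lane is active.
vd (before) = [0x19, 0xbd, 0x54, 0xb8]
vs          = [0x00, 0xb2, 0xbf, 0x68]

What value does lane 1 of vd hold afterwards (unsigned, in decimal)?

vd[1] = 367

lanes per group: 128·1/2/16 = 4
vl ← min(3, 4) = 3
  i=0: add(0x19,0x00) → 25
  i=1: add(0xbd,0xb2) → 367
  i=2: add(0x54,0xbf) → 275
  i=3: tail/keep → 184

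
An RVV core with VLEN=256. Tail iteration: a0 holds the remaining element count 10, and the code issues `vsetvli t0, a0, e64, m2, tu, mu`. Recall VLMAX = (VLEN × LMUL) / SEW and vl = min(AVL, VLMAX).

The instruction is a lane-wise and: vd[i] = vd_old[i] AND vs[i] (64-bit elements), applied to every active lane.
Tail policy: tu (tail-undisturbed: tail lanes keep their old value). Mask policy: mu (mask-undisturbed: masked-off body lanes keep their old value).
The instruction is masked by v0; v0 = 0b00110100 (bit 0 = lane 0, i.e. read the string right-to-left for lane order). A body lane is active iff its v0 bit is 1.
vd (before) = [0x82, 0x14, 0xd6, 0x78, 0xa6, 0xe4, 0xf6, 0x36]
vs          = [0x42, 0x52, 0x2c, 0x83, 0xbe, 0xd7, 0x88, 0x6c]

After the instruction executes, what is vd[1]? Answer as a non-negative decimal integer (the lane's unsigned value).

vd[1] = 20

VLMAX = VLEN×LMUL/SEW = 256×2/64 = 8
vl ← min(10, 8) = 8
  i=0: mask-off/keep → 130
  i=1: mask-off/keep → 20
  i=2: and(0xd6,0x2c) → 4
  i=3: mask-off/keep → 120
  i=4: and(0xa6,0xbe) → 166
  i=5: and(0xe4,0xd7) → 196
  i=6: mask-off/keep → 246
  i=7: mask-off/keep → 54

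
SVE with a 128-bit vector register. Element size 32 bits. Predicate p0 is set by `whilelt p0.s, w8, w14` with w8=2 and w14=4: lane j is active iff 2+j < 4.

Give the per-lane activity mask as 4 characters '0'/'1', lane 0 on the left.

128-bit reg / 32-bit elem → 4 lanes
p0[j] = (2+j < 4); true for j=0..1 → 2 lanes set
bits (lane 0 leftmost): 1100

predicate = 1100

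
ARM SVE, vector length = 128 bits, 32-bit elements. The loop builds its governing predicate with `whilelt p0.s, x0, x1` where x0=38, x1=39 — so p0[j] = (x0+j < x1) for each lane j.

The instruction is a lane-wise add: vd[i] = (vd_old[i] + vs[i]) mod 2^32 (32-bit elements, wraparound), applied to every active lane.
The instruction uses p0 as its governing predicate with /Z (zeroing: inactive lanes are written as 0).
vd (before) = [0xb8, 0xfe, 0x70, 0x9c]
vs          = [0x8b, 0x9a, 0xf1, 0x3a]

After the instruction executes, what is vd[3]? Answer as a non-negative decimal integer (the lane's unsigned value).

vd[3] = 0

128-bit reg / 32-bit elem → 4 lanes
active while 38+j < 39, i.e. j ∈ [0,1) capped at 4 ⇒ 1
vd[0] add(0xb8,0x8b) -> 0x143
vd[1] tail/zero -> 0x00
vd[2] tail/zero -> 0x00
vd[3] tail/zero -> 0x00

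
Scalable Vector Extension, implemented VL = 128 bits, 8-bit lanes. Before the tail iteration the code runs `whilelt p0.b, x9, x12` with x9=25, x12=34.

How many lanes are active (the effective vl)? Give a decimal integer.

vl = 9

lane count: 128 div 8 = 16
active while 25+j < 34, i.e. j ∈ [0,9) capped at 16 ⇒ 9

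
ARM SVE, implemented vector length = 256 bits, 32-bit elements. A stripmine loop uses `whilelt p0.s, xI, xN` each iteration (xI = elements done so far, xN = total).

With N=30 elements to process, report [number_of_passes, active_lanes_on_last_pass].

[iterations, last_vl] = [4, 6]

256-bit reg / 32-bit elem → 8 lanes
30 elements at 8/iter → 4 passes, remainder 6 on the last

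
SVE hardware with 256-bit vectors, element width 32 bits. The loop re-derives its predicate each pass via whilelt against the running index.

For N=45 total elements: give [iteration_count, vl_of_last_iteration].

256-bit reg / 32-bit elem → 8 lanes
45 elements at 8/iter → 6 passes, remainder 5 on the last

[iterations, last_vl] = [6, 5]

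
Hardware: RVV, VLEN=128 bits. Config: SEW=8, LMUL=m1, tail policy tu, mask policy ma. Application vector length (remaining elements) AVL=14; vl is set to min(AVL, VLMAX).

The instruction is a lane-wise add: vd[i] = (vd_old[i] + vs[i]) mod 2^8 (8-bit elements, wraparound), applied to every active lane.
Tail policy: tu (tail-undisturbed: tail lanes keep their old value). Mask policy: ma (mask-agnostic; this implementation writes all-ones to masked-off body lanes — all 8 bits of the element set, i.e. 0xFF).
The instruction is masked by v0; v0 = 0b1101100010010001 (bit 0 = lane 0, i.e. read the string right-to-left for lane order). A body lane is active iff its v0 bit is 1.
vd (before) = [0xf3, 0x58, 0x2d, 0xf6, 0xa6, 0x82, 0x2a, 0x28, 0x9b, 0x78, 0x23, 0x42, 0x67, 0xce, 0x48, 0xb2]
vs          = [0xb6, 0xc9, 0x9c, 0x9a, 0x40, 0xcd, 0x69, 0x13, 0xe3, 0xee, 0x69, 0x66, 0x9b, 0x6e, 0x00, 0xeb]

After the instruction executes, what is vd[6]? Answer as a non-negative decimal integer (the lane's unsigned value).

vd[6] = 255

VLMAX = (128 × 1) / 8 = 16 lanes
AVL=14 ≤ VLMAX=16, so vl = 14
[0] add(0xf3,0xb6) = 0xa9
[1] mask-off/ones = 0xff
[2] mask-off/ones = 0xff
[3] mask-off/ones = 0xff
[4] add(0xa6,0x40) = 0xe6
[5] mask-off/ones = 0xff
[6] mask-off/ones = 0xff
[7] add(0x28,0x13) = 0x3b
[8] mask-off/ones = 0xff
[9] mask-off/ones = 0xff
[10] mask-off/ones = 0xff
[11] add(0x42,0x66) = 0xa8
[12] add(0x67,0x9b) = 0x02
[13] mask-off/ones = 0xff
[14] tail/keep = 0x48
[15] tail/keep = 0xb2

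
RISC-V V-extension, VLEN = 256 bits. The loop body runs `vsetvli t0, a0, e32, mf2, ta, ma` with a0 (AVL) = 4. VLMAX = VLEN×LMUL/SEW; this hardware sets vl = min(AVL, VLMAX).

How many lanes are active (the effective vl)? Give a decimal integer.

vl = 4

VLMAX = (256 × 1/2) / 32 = 4 lanes
vl ← min(4, 4) = 4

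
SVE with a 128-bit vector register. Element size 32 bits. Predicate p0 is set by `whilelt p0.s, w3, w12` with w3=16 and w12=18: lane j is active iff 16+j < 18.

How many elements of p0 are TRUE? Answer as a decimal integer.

vl = 2

128-bit reg / 32-bit elem → 4 lanes
whilelt: lane j active iff 16+j < 18 → j < 2 → 2 active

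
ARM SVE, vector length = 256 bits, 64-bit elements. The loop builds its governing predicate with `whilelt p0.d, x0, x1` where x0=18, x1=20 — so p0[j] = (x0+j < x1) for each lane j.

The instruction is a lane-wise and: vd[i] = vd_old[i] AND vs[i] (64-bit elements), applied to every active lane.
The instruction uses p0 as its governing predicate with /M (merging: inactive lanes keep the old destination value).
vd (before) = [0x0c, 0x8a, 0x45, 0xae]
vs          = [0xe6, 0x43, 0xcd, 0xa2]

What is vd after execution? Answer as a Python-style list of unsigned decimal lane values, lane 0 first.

256-bit reg / 64-bit elem → 4 lanes
p0[j] = (18+j < 20); true for j=0..1 → 2 lanes set
vd[0] and(0x0c,0xe6) -> 0x04
vd[1] and(0x8a,0x43) -> 0x02
vd[2] tail/keep -> 0x45
vd[3] tail/keep -> 0xae

vd = [4, 2, 69, 174]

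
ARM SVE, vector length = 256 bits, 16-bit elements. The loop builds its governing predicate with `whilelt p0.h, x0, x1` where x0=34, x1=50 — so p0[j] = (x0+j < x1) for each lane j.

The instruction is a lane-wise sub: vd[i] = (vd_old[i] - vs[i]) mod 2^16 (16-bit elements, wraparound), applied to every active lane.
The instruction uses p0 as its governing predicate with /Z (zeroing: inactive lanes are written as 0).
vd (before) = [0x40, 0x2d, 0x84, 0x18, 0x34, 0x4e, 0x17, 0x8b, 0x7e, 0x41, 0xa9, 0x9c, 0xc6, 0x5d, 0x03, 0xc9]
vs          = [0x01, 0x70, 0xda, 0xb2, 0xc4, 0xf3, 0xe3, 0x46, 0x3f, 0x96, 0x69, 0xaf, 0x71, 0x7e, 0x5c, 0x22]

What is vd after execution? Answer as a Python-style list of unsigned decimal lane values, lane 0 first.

vd = [63, 65469, 65450, 65382, 65392, 65371, 65332, 69, 63, 65451, 64, 65517, 85, 65503, 65447, 167]

lane count: 256 div 16 = 16
p0[j] = (34+j < 50); true for j=0..15 → 16 lanes set
  i=0: sub(0x40,0x01) → 63
  i=1: sub(0x2d,0x70) → 65469
  i=2: sub(0x84,0xda) → 65450
  i=3: sub(0x18,0xb2) → 65382
  i=4: sub(0x34,0xc4) → 65392
  i=5: sub(0x4e,0xf3) → 65371
  i=6: sub(0x17,0xe3) → 65332
  i=7: sub(0x8b,0x46) → 69
  i=8: sub(0x7e,0x3f) → 63
  i=9: sub(0x41,0x96) → 65451
  i=10: sub(0xa9,0x69) → 64
  i=11: sub(0x9c,0xaf) → 65517
  i=12: sub(0xc6,0x71) → 85
  i=13: sub(0x5d,0x7e) → 65503
  i=14: sub(0x03,0x5c) → 65447
  i=15: sub(0xc9,0x22) → 167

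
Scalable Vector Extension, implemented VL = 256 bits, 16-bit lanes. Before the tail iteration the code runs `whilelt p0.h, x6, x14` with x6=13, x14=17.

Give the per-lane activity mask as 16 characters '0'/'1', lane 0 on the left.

predicate = 1111000000000000

256-bit reg / 16-bit elem → 16 lanes
whilelt: lane j active iff 13+j < 17 → j < 4 → 4 active
bits (lane 0 leftmost): 1111000000000000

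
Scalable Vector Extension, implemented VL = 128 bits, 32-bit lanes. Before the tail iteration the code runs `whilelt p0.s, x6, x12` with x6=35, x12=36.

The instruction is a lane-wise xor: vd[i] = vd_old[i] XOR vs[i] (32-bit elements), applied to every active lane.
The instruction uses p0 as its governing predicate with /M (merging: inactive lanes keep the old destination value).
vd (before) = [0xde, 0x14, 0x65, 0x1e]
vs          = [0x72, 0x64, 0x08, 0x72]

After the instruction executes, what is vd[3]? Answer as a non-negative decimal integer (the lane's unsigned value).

register lanes = 128/32 = 4
whilelt: lane j active iff 35+j < 36 → j < 1 → 1 active
  i=0: xor(0xde,0x72) → 172
  i=1: tail/keep → 20
  i=2: tail/keep → 101
  i=3: tail/keep → 30

vd[3] = 30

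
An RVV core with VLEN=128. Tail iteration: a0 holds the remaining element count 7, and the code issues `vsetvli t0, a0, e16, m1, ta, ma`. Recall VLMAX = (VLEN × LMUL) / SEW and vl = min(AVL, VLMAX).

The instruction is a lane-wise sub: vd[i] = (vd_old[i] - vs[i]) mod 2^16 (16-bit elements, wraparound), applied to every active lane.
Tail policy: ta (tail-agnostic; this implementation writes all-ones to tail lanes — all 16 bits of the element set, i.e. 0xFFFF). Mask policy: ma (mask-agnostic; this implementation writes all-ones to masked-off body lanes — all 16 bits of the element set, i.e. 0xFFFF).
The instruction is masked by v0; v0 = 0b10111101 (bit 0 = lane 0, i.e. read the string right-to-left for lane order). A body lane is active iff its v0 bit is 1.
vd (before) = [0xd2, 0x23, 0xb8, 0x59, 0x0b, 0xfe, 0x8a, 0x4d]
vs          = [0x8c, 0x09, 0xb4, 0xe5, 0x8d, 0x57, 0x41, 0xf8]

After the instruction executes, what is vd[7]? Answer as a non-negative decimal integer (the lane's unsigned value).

VLMAX = (128 × 1) / 16 = 8 lanes
AVL=7 ≤ VLMAX=8, so vl = 7
[0] sub(0xd2,0x8c) = 0x46
[1] mask-off/ones = 0xffff
[2] sub(0xb8,0xb4) = 0x04
[3] sub(0x59,0xe5) = 0xff74
[4] sub(0x0b,0x8d) = 0xff7e
[5] sub(0xfe,0x57) = 0xa7
[6] mask-off/ones = 0xffff
[7] tail/ones = 0xffff

vd[7] = 65535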